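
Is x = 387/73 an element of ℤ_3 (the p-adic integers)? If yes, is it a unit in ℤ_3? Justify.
x ∈ ℤ_3 but not a unit; v_3(x) = 2 > 0

ℤ_3 = {x ∈ ℚ_3 : v_3(x) ≥ 0} and ℤ_3^× = {x ∈ ℤ_3 : v_3(x) = 0}. Here v_3(387/73) = v_3(num) − v_3(den) = 2; compare against these criteria.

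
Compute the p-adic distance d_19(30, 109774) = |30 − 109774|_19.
d_19(30, 109774) = 1/6859

Step 1 — x − y = 30 − 109774 = -109744. Step 2 — v_19(-109744) = 3 (factor: -109744 = −(19^3 · 16); the sign does not affect v_p). Step 3 — |x − y|_19 = 19^{-3} = 1/6859.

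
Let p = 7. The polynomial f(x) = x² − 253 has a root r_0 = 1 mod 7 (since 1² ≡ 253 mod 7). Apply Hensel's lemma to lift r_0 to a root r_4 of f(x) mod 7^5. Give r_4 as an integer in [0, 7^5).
r_4 = 3165 (mod 16807)

Hensel's recurrence: r_{i+1} = r_i − f(r_i)·(f′(r_i))^{-1} mod 7^{i+2}, with f′(x) = 2x. Iterate:
  r_0 = 1 (mod 7)
  r_1 = 29 (mod 49)
  r_2 = 78 (mod 343)
  r_3 = 764 (mod 2401)
  r_4 = 3165 (mod 16807)
Final: r_4 = 3165, and one checks f(r_4) ≡ 0 mod 7^5.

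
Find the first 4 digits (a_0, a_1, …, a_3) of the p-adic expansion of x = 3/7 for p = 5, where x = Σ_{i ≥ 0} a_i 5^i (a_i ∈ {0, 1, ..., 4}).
(a_0, …, a_3) = (4, 0, 2, 1)

v_5(3/7) = 0 (numerator and denominator both coprime to 5), so x ∈ ℤ_5^×. Compute digits iteratively via a_i = x_i mod 5, x_{i+1} = (x_i − a_i)/5, with x_0 = x:
  x_0 = 3/7;  a_0 = 4;  x_1 = (x_0 − 4)/5 = -5/7
  x_1 = -5/7;  a_1 = 0;  x_2 = (x_1 − 0)/5 = -1/7
  x_2 = -1/7;  a_2 = 2;  x_3 = (x_2 − 2)/5 = -3/7
  x_3 = -3/7;  a_3 = 1;  x_4 = (x_3 − 1)/5 = -2/7
Digits: (4, 0, 2, 1).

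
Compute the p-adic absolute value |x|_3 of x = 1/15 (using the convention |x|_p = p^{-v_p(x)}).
|1/15|_3 = 3

Step 1 — compute v_3(x) by factoring powers of 3 out of the numerator and denominator: v_3(1/15) = -1. Step 2 — apply |x|_p = p^{-v_p(x)} = 3^{1} = 3.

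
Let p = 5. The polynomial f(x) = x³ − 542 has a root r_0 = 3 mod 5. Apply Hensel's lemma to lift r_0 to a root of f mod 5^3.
r_2 = 23 (mod 125)

Hensel: r_{i+1} = r_i − f(r_i)/f′(r_i) mod 5^{i+2}, where f′(x) = 3x². Iterate:
  r_0 = 3 (mod 5)
  r_1 = 23 (mod 25)
  r_2 = 23 (mod 125)
Final: r = 23 with f(r) ≡ 0 mod 5^3.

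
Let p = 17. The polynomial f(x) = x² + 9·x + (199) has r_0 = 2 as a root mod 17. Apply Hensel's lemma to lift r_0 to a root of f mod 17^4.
r_3 = 67611 (mod 83521)

Hensel: r_{i+1} = r_i − f(r_i)·(f′(r_i))^{-1} mod 17^{i+2}, f′(x) = 2x + 9. Iterate:
  r_0 = 2 (mod 17)
  r_1 = 274 (mod 289)
  r_2 = 3742 (mod 4913)
  r_3 = 67611 (mod 83521)
Final: r = 67611 satisfies f(r) ≡ 0 mod 17^4.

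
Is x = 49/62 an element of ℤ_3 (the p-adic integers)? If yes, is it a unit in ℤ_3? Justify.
x ∈ ℤ_3^× (unit); v_3(x) = 0

ℤ_3 = {x ∈ ℚ_3 : v_3(x) ≥ 0} and ℤ_3^× = {x ∈ ℤ_3 : v_3(x) = 0}. Here v_3(49/62) = v_3(num) − v_3(den) = 0; compare against these criteria.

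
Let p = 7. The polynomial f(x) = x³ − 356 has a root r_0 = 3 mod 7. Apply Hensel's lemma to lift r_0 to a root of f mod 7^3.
r_2 = 115 (mod 343)

Hensel: r_{i+1} = r_i − f(r_i)/f′(r_i) mod 7^{i+2}, where f′(x) = 3x². Iterate:
  r_0 = 3 (mod 7)
  r_1 = 17 (mod 49)
  r_2 = 115 (mod 343)
Final: r = 115 with f(r) ≡ 0 mod 7^3.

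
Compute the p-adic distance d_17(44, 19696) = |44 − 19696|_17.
d_17(44, 19696) = 1/4913

Step 1 — x − y = 44 − 19696 = -19652. Step 2 — v_17(-19652) = 3 (factor: -19652 = −(17^3 · 4); the sign does not affect v_p). Step 3 — |x − y|_17 = 17^{-3} = 1/4913.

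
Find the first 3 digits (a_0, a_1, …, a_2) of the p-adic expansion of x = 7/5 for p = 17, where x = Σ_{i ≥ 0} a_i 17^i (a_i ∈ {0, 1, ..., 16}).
(a_0, …, a_2) = (15, 6, 3)

v_17(7/5) = 0 (numerator and denominator both coprime to 17), so x ∈ ℤ_17^×. Compute digits iteratively via a_i = x_i mod 17, x_{i+1} = (x_i − a_i)/17, with x_0 = x:
  x_0 = 7/5;  a_0 = 15;  x_1 = (x_0 − 15)/17 = -4/5
  x_1 = -4/5;  a_1 = 6;  x_2 = (x_1 − 6)/17 = -2/5
  x_2 = -2/5;  a_2 = 3;  x_3 = (x_2 − 3)/17 = -1/5
Digits: (15, 6, 3).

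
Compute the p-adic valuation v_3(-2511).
v_3(-2511) = 4

v_3(n) is the largest exponent k such that 3^k divides n. Factor out: -2511 = -3^4 · 31. (Sign doesn't affect v_p.) So v_3(-2511) = 4.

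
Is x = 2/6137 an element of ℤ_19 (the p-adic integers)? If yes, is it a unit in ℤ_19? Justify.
x ∉ ℤ_19 (v_19(x) = -2 < 0)

ℤ_19 = {x ∈ ℚ_19 : v_19(x) ≥ 0} and ℤ_19^× = {x ∈ ℤ_19 : v_19(x) = 0}. Here v_19(2/6137) = v_19(num) − v_19(den) = -2; compare against these criteria.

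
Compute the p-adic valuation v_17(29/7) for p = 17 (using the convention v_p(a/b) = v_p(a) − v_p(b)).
v_17(29/7) = 0

Factor powers of 17 from the numerator and denominator of the reduced fraction: 29 = 17^0 · 29 and 7 = 17^0 · 7. Apply v_p(a/b) = v_p(a) − v_p(b): v_17(29/7) = 0 − 0 = 0.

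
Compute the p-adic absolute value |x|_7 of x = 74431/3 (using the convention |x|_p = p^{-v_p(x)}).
|74431/3|_7 = 1/2401

Step 1 — compute v_7(x) by factoring powers of 7 out of the numerator and denominator: v_7(74431/3) = 4. Step 2 — apply |x|_p = p^{-v_p(x)} = 7^{-4} = 1/2401.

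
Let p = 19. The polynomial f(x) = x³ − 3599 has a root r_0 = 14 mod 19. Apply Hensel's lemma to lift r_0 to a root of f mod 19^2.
r_1 = 242 (mod 361)

Hensel: r_{i+1} = r_i − f(r_i)/f′(r_i) mod 19^{i+2}, where f′(x) = 3x². Iterate:
  r_0 = 14 (mod 19)
  r_1 = 242 (mod 361)
Final: r = 242 with f(r) ≡ 0 mod 19^2.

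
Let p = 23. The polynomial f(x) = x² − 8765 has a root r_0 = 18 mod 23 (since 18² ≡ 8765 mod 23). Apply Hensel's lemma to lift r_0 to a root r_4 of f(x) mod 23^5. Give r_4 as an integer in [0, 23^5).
r_4 = 1464980 (mod 6436343)

Hensel's recurrence: r_{i+1} = r_i − f(r_i)·(f′(r_i))^{-1} mod 23^{i+2}, with f′(x) = 2x. Iterate:
  r_0 = 18 (mod 23)
  r_1 = 179 (mod 529)
  r_2 = 4940 (mod 12167)
  r_3 = 65775 (mod 279841)
  r_4 = 1464980 (mod 6436343)
Final: r_4 = 1464980, and one checks f(r_4) ≡ 0 mod 23^5.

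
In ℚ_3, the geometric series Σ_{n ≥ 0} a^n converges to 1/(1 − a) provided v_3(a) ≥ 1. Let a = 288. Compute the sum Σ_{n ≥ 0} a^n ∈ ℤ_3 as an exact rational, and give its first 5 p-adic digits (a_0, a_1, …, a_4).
Σ a^n = 1/(1 − a) = -1/287;  first 5 digits = (1, 0, 2, 1, 1)

v_3(a) = 2 ≥ 1, so the series converges in ℤ_3 to 1/(1 − a) = 1/(1 − 288) = -1/287. Expand this rational in ℤ_3: compute digits iteratively via d_i = x_i mod 3, x_{i+1} = (x_i − d_i)/3. The first 5 digits are (1, 0, 2, 1, 1).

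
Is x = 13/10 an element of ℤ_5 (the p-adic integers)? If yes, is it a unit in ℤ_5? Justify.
x ∉ ℤ_5 (v_5(x) = -1 < 0)

ℤ_5 = {x ∈ ℚ_5 : v_5(x) ≥ 0} and ℤ_5^× = {x ∈ ℤ_5 : v_5(x) = 0}. Here v_5(13/10) = v_5(num) − v_5(den) = -1; compare against these criteria.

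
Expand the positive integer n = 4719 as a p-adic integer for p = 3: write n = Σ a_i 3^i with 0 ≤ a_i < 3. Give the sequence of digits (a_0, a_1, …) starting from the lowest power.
(a_0, a_1, …) = (0, 1, 2, 0, 1, 1, 0, 2)

Repeated division by 3 gives the digits low-to-high: 4719 = 1·3^1 + 2·3^2 + 1·3^4 + 1·3^5 + 2·3^7. Digit sequence: (0, 1, 2, 0, 1, 1, 0, 2).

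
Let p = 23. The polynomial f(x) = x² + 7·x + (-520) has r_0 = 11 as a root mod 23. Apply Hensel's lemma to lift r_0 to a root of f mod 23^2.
r_1 = 241 (mod 529)

Hensel: r_{i+1} = r_i − f(r_i)·(f′(r_i))^{-1} mod 23^{i+2}, f′(x) = 2x + 7. Iterate:
  r_0 = 11 (mod 23)
  r_1 = 241 (mod 529)
Final: r = 241 satisfies f(r) ≡ 0 mod 23^2.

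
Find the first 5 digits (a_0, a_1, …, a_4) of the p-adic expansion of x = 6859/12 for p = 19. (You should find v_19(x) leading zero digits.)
(a_0, …, a_4) = (0, 0, 0, 8, 17)

v_19(6859/12) = 3, so a_0 = ... = a_2 = 0. Factor out: x = 19^3 · u with u = 1/12 a unit in ℤ_19. Expand u iteratively via a_{v+i} = u_i mod 19, u_{i+1} = (u_i − a_{v+i})/19:
  u_0 = 1/12;  a_3 = 8;  u_1 = (u_0 − 8)/19 = -5/12
  u_1 = -5/12;  a_4 = 17;  u_2 = (u_1 − 17)/19 = -11/12
Digits: (0, 0, 0, 8, 17).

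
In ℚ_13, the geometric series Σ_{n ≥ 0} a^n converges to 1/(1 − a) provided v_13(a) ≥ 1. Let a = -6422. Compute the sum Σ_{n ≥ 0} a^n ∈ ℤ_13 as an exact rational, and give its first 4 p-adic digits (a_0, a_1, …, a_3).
Σ a^n = 1/(1 − a) = 1/6423;  first 4 digits = (1, 0, 1, 10)

v_13(a) = 2 ≥ 1, so the series converges in ℤ_13 to 1/(1 − a) = 1/(1 − (-6422)) = 1/6423. Expand this rational in ℤ_13: compute digits iteratively via d_i = x_i mod 13, x_{i+1} = (x_i − d_i)/13. The first 4 digits are (1, 0, 1, 10).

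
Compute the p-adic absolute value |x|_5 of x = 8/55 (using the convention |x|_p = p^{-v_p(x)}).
|8/55|_5 = 5

Step 1 — compute v_5(x) by factoring powers of 5 out of the numerator and denominator: v_5(8/55) = -1. Step 2 — apply |x|_p = p^{-v_p(x)} = 5^{1} = 5.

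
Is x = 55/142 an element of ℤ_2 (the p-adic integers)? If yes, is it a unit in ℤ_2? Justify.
x ∉ ℤ_2 (v_2(x) = -1 < 0)

ℤ_2 = {x ∈ ℚ_2 : v_2(x) ≥ 0} and ℤ_2^× = {x ∈ ℤ_2 : v_2(x) = 0}. Here v_2(55/142) = v_2(num) − v_2(den) = -1; compare against these criteria.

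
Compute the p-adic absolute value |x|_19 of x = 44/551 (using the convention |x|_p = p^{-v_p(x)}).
|44/551|_19 = 19

Step 1 — compute v_19(x) by factoring powers of 19 out of the numerator and denominator: v_19(44/551) = -1. Step 2 — apply |x|_p = p^{-v_p(x)} = 19^{1} = 19.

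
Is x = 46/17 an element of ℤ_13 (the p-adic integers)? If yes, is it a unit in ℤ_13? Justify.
x ∈ ℤ_13^× (unit); v_13(x) = 0

ℤ_13 = {x ∈ ℚ_13 : v_13(x) ≥ 0} and ℤ_13^× = {x ∈ ℤ_13 : v_13(x) = 0}. Here v_13(46/17) = v_13(num) − v_13(den) = 0; compare against these criteria.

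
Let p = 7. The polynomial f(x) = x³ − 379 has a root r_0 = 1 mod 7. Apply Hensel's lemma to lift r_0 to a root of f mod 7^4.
r_3 = 29 (mod 2401)

Hensel: r_{i+1} = r_i − f(r_i)/f′(r_i) mod 7^{i+2}, where f′(x) = 3x². Iterate:
  r_0 = 1 (mod 7)
  r_1 = 29 (mod 49)
  r_2 = 29 (mod 343)
  r_3 = 29 (mod 2401)
Final: r = 29 with f(r) ≡ 0 mod 7^4.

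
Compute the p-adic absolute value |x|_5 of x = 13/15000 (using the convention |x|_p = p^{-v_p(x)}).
|13/15000|_5 = 625

Step 1 — compute v_5(x) by factoring powers of 5 out of the numerator and denominator: v_5(13/15000) = -4. Step 2 — apply |x|_p = p^{-v_p(x)} = 5^{4} = 625.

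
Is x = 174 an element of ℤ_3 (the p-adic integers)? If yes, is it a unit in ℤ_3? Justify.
x ∈ ℤ_3 but not a unit; v_3(x) = 1 > 0

ℤ_3 = {x ∈ ℚ_3 : v_3(x) ≥ 0} and ℤ_3^× = {x ∈ ℤ_3 : v_3(x) = 0}. Here v_3(174) = v_3(num) − v_3(den) = 1; compare against these criteria.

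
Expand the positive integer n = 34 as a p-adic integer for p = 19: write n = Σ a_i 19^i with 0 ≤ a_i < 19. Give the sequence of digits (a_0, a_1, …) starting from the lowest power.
(a_0, a_1, …) = (15, 1)

Repeated division by 19 gives the digits low-to-high: 34 = 15 + 1·19^1. Digit sequence: (15, 1).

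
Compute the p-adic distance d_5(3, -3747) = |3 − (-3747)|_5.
d_5(3, -3747) = 1/625

Step 1 — x − y = 3 − (-3747) = 3750. Step 2 — v_5(3750) = 4 (factor: 3750 = (5^4 · 6); the sign does not affect v_p). Step 3 — |x − y|_5 = 5^{-4} = 1/625.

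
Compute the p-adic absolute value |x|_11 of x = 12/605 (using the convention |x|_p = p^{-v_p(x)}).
|12/605|_11 = 121

Step 1 — compute v_11(x) by factoring powers of 11 out of the numerator and denominator: v_11(12/605) = -2. Step 2 — apply |x|_p = p^{-v_p(x)} = 11^{2} = 121.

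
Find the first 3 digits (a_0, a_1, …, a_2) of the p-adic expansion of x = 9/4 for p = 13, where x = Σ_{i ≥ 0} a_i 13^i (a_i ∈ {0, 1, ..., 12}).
(a_0, …, a_2) = (12, 9, 9)

v_13(9/4) = 0 (numerator and denominator both coprime to 13), so x ∈ ℤ_13^×. Compute digits iteratively via a_i = x_i mod 13, x_{i+1} = (x_i − a_i)/13, with x_0 = x:
  x_0 = 9/4;  a_0 = 12;  x_1 = (x_0 − 12)/13 = -3/4
  x_1 = -3/4;  a_1 = 9;  x_2 = (x_1 − 9)/13 = -3/4
  x_2 = -3/4;  a_2 = 9;  x_3 = (x_2 − 9)/13 = -3/4
Digits: (12, 9, 9).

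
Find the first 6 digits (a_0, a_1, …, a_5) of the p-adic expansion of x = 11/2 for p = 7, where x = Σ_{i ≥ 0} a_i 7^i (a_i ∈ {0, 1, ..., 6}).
(a_0, …, a_5) = (2, 4, 3, 3, 3, 3)

v_7(11/2) = 0 (numerator and denominator both coprime to 7), so x ∈ ℤ_7^×. Compute digits iteratively via a_i = x_i mod 7, x_{i+1} = (x_i − a_i)/7, with x_0 = x:
  x_0 = 11/2;  a_0 = 2;  x_1 = (x_0 − 2)/7 = 1/2
  x_1 = 1/2;  a_1 = 4;  x_2 = (x_1 − 4)/7 = -1/2
  x_2 = -1/2;  a_2 = 3;  x_3 = (x_2 − 3)/7 = -1/2
  x_3 = -1/2;  a_3 = 3;  x_4 = (x_3 − 3)/7 = -1/2
  x_4 = -1/2;  a_4 = 3;  x_5 = (x_4 − 3)/7 = -1/2
  x_5 = -1/2;  a_5 = 3;  x_6 = (x_5 − 3)/7 = -1/2
Digits: (2, 4, 3, 3, 3, 3).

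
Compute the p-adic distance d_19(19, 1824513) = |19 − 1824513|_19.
d_19(19, 1824513) = 1/130321

Step 1 — x − y = 19 − 1824513 = -1824494. Step 2 — v_19(-1824494) = 4 (factor: -1824494 = −(19^4 · 14); the sign does not affect v_p). Step 3 — |x − y|_19 = 19^{-4} = 1/130321.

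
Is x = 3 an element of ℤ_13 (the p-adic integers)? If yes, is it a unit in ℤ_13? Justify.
x ∈ ℤ_13^× (unit); v_13(x) = 0

ℤ_13 = {x ∈ ℚ_13 : v_13(x) ≥ 0} and ℤ_13^× = {x ∈ ℤ_13 : v_13(x) = 0}. Here v_13(3) = v_13(num) − v_13(den) = 0; compare against these criteria.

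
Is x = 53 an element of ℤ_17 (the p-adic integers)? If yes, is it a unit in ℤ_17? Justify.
x ∈ ℤ_17^× (unit); v_17(x) = 0

ℤ_17 = {x ∈ ℚ_17 : v_17(x) ≥ 0} and ℤ_17^× = {x ∈ ℤ_17 : v_17(x) = 0}. Here v_17(53) = v_17(num) − v_17(den) = 0; compare against these criteria.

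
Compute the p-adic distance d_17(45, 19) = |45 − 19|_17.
d_17(45, 19) = 1

Step 1 — x − y = 45 − 19 = 26. Step 2 — v_17(26) = 0 (factor: 26 = (17^0 · 26); the sign does not affect v_p). Step 3 — |x − y|_17 = 17^{0} = 1.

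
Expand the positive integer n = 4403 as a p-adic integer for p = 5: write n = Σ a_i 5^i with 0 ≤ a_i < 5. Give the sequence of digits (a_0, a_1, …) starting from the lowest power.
(a_0, a_1, …) = (3, 0, 1, 0, 2, 1)

Repeated division by 5 gives the digits low-to-high: 4403 = 3 + 1·5^2 + 2·5^4 + 1·5^5. Digit sequence: (3, 0, 1, 0, 2, 1).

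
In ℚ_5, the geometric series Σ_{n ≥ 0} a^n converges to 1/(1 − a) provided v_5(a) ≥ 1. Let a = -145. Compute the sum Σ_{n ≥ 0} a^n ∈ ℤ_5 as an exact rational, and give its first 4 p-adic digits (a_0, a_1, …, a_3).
Σ a^n = 1/(1 − a) = 1/146;  first 4 digits = (1, 1, 0, 3)

v_5(a) = 1 ≥ 1, so the series converges in ℤ_5 to 1/(1 − a) = 1/(1 − (-145)) = 1/146. Expand this rational in ℤ_5: compute digits iteratively via d_i = x_i mod 5, x_{i+1} = (x_i − d_i)/5. The first 4 digits are (1, 1, 0, 3).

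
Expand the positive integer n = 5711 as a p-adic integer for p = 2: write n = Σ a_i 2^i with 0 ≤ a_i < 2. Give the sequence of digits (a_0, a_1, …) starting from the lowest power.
(a_0, a_1, …) = (1, 1, 1, 1, 0, 0, 1, 0, 0, 1, 1, 0, 1)

Repeated division by 2 gives the digits low-to-high: 5711 = 1 + 1·2^1 + 1·2^2 + 1·2^3 + 1·2^6 + 1·2^9 + 1·2^10 + 1·2^12. Digit sequence: (1, 1, 1, 1, 0, 0, 1, 0, 0, 1, 1, 0, 1).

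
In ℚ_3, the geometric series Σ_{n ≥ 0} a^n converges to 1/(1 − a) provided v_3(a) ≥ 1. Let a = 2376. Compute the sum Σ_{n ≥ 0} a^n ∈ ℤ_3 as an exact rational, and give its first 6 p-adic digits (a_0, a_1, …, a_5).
Σ a^n = 1/(1 − a) = -1/2375;  first 6 digits = (1, 0, 0, 1, 2, 0)

v_3(a) = 3 ≥ 1, so the series converges in ℤ_3 to 1/(1 − a) = 1/(1 − 2376) = -1/2375. Expand this rational in ℤ_3: compute digits iteratively via d_i = x_i mod 3, x_{i+1} = (x_i − d_i)/3. The first 6 digits are (1, 0, 0, 1, 2, 0).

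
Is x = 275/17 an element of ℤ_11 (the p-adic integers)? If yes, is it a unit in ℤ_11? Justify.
x ∈ ℤ_11 but not a unit; v_11(x) = 1 > 0

ℤ_11 = {x ∈ ℚ_11 : v_11(x) ≥ 0} and ℤ_11^× = {x ∈ ℤ_11 : v_11(x) = 0}. Here v_11(275/17) = v_11(num) − v_11(den) = 1; compare against these criteria.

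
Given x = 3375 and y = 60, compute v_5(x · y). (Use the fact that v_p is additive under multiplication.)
v_5(202500) = 4

v_p(x) = 3 (factor: 3375 = 5^3 · 27); v_p(y) = 1 (factor: 60 = 5^1 · 12). Additivity: v_p(xy) = v_p(x) + v_p(y) = 3 + 1 = 4. (Direct check: xy = 202500 = 5^4 · (324).)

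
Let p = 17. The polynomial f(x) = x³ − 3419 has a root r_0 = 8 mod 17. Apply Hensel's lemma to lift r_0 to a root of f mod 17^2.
r_1 = 127 (mod 289)

Hensel: r_{i+1} = r_i − f(r_i)/f′(r_i) mod 17^{i+2}, where f′(x) = 3x². Iterate:
  r_0 = 8 (mod 17)
  r_1 = 127 (mod 289)
Final: r = 127 with f(r) ≡ 0 mod 17^2.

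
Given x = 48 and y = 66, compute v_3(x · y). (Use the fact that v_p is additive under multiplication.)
v_3(3168) = 2

v_p(x) = 1 (factor: 48 = 3^1 · 16); v_p(y) = 1 (factor: 66 = 3^1 · 22). Additivity: v_p(xy) = v_p(x) + v_p(y) = 1 + 1 = 2. (Direct check: xy = 3168 = 3^2 · (352).)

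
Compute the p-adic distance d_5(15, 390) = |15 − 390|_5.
d_5(15, 390) = 1/125

Step 1 — x − y = 15 − 390 = -375. Step 2 — v_5(-375) = 3 (factor: -375 = −(5^3 · 3); the sign does not affect v_p). Step 3 — |x − y|_5 = 5^{-3} = 1/125.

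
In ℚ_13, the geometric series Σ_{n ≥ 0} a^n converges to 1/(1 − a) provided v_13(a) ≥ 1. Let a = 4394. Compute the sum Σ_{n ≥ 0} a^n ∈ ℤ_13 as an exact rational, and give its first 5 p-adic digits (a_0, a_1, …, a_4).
Σ a^n = 1/(1 − a) = -1/4393;  first 5 digits = (1, 0, 0, 2, 0)

v_13(a) = 3 ≥ 1, so the series converges in ℤ_13 to 1/(1 − a) = 1/(1 − 4394) = -1/4393. Expand this rational in ℤ_13: compute digits iteratively via d_i = x_i mod 13, x_{i+1} = (x_i − d_i)/13. The first 5 digits are (1, 0, 0, 2, 0).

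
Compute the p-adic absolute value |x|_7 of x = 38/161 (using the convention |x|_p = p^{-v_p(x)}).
|38/161|_7 = 7

Step 1 — compute v_7(x) by factoring powers of 7 out of the numerator and denominator: v_7(38/161) = -1. Step 2 — apply |x|_p = p^{-v_p(x)} = 7^{1} = 7.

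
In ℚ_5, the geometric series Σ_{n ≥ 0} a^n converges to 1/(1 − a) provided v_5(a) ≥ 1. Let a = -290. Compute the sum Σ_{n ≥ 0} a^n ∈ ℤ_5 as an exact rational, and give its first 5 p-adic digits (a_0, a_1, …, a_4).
Σ a^n = 1/(1 − a) = 1/291;  first 5 digits = (1, 2, 2, 3, 2)

v_5(a) = 1 ≥ 1, so the series converges in ℤ_5 to 1/(1 − a) = 1/(1 − (-290)) = 1/291. Expand this rational in ℤ_5: compute digits iteratively via d_i = x_i mod 5, x_{i+1} = (x_i − d_i)/5. The first 5 digits are (1, 2, 2, 3, 2).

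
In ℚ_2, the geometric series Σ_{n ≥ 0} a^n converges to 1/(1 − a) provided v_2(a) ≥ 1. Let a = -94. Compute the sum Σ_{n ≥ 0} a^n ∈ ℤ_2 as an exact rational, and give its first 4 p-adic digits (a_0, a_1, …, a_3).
Σ a^n = 1/(1 − a) = 1/95;  first 4 digits = (1, 1, 1, 1)

v_2(a) = 1 ≥ 1, so the series converges in ℤ_2 to 1/(1 − a) = 1/(1 − (-94)) = 1/95. Expand this rational in ℤ_2: compute digits iteratively via d_i = x_i mod 2, x_{i+1} = (x_i − d_i)/2. The first 4 digits are (1, 1, 1, 1).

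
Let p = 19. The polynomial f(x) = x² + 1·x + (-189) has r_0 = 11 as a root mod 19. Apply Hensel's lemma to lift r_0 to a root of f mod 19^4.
r_3 = 55529 (mod 130321)

Hensel: r_{i+1} = r_i − f(r_i)·(f′(r_i))^{-1} mod 19^{i+2}, f′(x) = 2x + 1. Iterate:
  r_0 = 11 (mod 19)
  r_1 = 296 (mod 361)
  r_2 = 657 (mod 6859)
  r_3 = 55529 (mod 130321)
Final: r = 55529 satisfies f(r) ≡ 0 mod 19^4.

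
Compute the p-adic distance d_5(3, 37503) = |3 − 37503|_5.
d_5(3, 37503) = 1/3125

Step 1 — x − y = 3 − 37503 = -37500. Step 2 — v_5(-37500) = 5 (factor: -37500 = −(5^5 · 12); the sign does not affect v_p). Step 3 — |x − y|_5 = 5^{-5} = 1/3125.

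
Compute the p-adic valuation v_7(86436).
v_7(86436) = 4

v_7(n) is the largest exponent k such that 7^k divides n. Factor out: 86436 = 7^4 · 36. (Sign doesn't affect v_p.) So v_7(86436) = 4.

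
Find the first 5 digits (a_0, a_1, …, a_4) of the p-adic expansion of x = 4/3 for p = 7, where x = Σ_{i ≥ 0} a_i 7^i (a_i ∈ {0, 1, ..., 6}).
(a_0, …, a_4) = (6, 4, 4, 4, 4)

v_7(4/3) = 0 (numerator and denominator both coprime to 7), so x ∈ ℤ_7^×. Compute digits iteratively via a_i = x_i mod 7, x_{i+1} = (x_i − a_i)/7, with x_0 = x:
  x_0 = 4/3;  a_0 = 6;  x_1 = (x_0 − 6)/7 = -2/3
  x_1 = -2/3;  a_1 = 4;  x_2 = (x_1 − 4)/7 = -2/3
  x_2 = -2/3;  a_2 = 4;  x_3 = (x_2 − 4)/7 = -2/3
  x_3 = -2/3;  a_3 = 4;  x_4 = (x_3 − 4)/7 = -2/3
  x_4 = -2/3;  a_4 = 4;  x_5 = (x_4 − 4)/7 = -2/3
Digits: (6, 4, 4, 4, 4).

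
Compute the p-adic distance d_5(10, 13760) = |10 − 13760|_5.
d_5(10, 13760) = 1/625

Step 1 — x − y = 10 − 13760 = -13750. Step 2 — v_5(-13750) = 4 (factor: -13750 = −(5^4 · 22); the sign does not affect v_p). Step 3 — |x − y|_5 = 5^{-4} = 1/625.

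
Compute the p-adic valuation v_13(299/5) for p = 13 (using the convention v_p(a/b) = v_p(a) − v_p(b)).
v_13(299/5) = 1

Factor powers of 13 from the numerator and denominator of the reduced fraction: 299 = 13^1 · 23 and 5 = 13^0 · 5. Apply v_p(a/b) = v_p(a) − v_p(b): v_13(299/5) = 1 − 0 = 1.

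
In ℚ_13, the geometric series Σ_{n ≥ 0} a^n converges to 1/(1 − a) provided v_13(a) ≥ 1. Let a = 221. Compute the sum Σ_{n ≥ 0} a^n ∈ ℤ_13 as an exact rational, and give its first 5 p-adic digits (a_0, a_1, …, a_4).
Σ a^n = 1/(1 − a) = -1/220;  first 5 digits = (1, 4, 4, 8, 11)

v_13(a) = 1 ≥ 1, so the series converges in ℤ_13 to 1/(1 − a) = 1/(1 − 221) = -1/220. Expand this rational in ℤ_13: compute digits iteratively via d_i = x_i mod 13, x_{i+1} = (x_i − d_i)/13. The first 5 digits are (1, 4, 4, 8, 11).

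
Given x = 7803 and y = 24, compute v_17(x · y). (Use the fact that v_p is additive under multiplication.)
v_17(187272) = 2

v_p(x) = 2 (factor: 7803 = 17^2 · 27); v_p(y) = 0 (factor: 24 = 17^0 · 24). Additivity: v_p(xy) = v_p(x) + v_p(y) = 2 + 0 = 2. (Direct check: xy = 187272 = 17^2 · (648).)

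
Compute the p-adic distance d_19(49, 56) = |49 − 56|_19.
d_19(49, 56) = 1

Step 1 — x − y = 49 − 56 = -7. Step 2 — v_19(-7) = 0 (factor: -7 = −(19^0 · 7); the sign does not affect v_p). Step 3 — |x − y|_19 = 19^{0} = 1.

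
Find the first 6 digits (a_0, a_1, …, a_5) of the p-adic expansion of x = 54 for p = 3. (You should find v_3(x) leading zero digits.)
(a_0, …, a_5) = (0, 0, 0, 2, 0, 0)

v_3(54) = 3, so a_0 = ... = a_2 = 0. Factor out: x = 3^3 · u with u = 2 a unit in ℤ_3. Expand u iteratively via a_{v+i} = u_i mod 3, u_{i+1} = (u_i − a_{v+i})/3:
  u_0 = 2;  a_3 = 2;  u_1 = (u_0 − 2)/3 = 0
  u_1 = 0;  a_4 = 0;  u_2 = (u_1 − 0)/3 = 0
  u_2 = 0;  a_5 = 0;  u_3 = (u_2 − 0)/3 = 0
Digits: (0, 0, 0, 2, 0, 0).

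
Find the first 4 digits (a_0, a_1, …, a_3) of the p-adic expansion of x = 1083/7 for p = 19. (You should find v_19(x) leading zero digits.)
(a_0, …, a_3) = (0, 0, 14, 2)

v_19(1083/7) = 2, so a_0 = ... = a_1 = 0. Factor out: x = 19^2 · u with u = 3/7 a unit in ℤ_19. Expand u iteratively via a_{v+i} = u_i mod 19, u_{i+1} = (u_i − a_{v+i})/19:
  u_0 = 3/7;  a_2 = 14;  u_1 = (u_0 − 14)/19 = -5/7
  u_1 = -5/7;  a_3 = 2;  u_2 = (u_1 − 2)/19 = -1/7
Digits: (0, 0, 14, 2).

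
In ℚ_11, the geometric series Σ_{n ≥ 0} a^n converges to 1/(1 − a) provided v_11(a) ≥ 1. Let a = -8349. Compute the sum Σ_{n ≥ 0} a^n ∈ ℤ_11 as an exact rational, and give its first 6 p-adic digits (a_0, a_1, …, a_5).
Σ a^n = 1/(1 − a) = 1/8350;  first 6 digits = (1, 0, 8, 4, 8, 3)

v_11(a) = 2 ≥ 1, so the series converges in ℤ_11 to 1/(1 − a) = 1/(1 − (-8349)) = 1/8350. Expand this rational in ℤ_11: compute digits iteratively via d_i = x_i mod 11, x_{i+1} = (x_i − d_i)/11. The first 6 digits are (1, 0, 8, 4, 8, 3).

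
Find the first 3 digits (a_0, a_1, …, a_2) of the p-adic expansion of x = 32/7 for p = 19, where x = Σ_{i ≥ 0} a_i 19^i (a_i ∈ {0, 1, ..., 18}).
(a_0, …, a_2) = (10, 16, 10)

v_19(32/7) = 0 (numerator and denominator both coprime to 19), so x ∈ ℤ_19^×. Compute digits iteratively via a_i = x_i mod 19, x_{i+1} = (x_i − a_i)/19, with x_0 = x:
  x_0 = 32/7;  a_0 = 10;  x_1 = (x_0 − 10)/19 = -2/7
  x_1 = -2/7;  a_1 = 16;  x_2 = (x_1 − 16)/19 = -6/7
  x_2 = -6/7;  a_2 = 10;  x_3 = (x_2 − 10)/19 = -4/7
Digits: (10, 16, 10).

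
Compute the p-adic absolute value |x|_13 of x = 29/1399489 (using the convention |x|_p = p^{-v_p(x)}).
|29/1399489|_13 = 28561

Step 1 — compute v_13(x) by factoring powers of 13 out of the numerator and denominator: v_13(29/1399489) = -4. Step 2 — apply |x|_p = p^{-v_p(x)} = 13^{4} = 28561.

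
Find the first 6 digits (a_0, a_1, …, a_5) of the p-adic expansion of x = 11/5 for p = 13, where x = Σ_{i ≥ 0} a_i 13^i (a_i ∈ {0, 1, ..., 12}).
(a_0, …, a_5) = (10, 2, 5, 10, 7, 2)

v_13(11/5) = 0 (numerator and denominator both coprime to 13), so x ∈ ℤ_13^×. Compute digits iteratively via a_i = x_i mod 13, x_{i+1} = (x_i − a_i)/13, with x_0 = x:
  x_0 = 11/5;  a_0 = 10;  x_1 = (x_0 − 10)/13 = -3/5
  x_1 = -3/5;  a_1 = 2;  x_2 = (x_1 − 2)/13 = -1/5
  x_2 = -1/5;  a_2 = 5;  x_3 = (x_2 − 5)/13 = -2/5
  x_3 = -2/5;  a_3 = 10;  x_4 = (x_3 − 10)/13 = -4/5
  x_4 = -4/5;  a_4 = 7;  x_5 = (x_4 − 7)/13 = -3/5
  x_5 = -3/5;  a_5 = 2;  x_6 = (x_5 − 2)/13 = -1/5
Digits: (10, 2, 5, 10, 7, 2).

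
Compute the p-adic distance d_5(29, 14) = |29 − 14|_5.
d_5(29, 14) = 1/5

Step 1 — x − y = 29 − 14 = 15. Step 2 — v_5(15) = 1 (factor: 15 = (5^1 · 3); the sign does not affect v_p). Step 3 — |x − y|_5 = 5^{-1} = 1/5.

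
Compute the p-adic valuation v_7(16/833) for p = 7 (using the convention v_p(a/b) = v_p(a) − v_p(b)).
v_7(16/833) = -2

Factor powers of 7 from the numerator and denominator of the reduced fraction: 16 = 7^0 · 16 and 833 = 7^2 · 17. Apply v_p(a/b) = v_p(a) − v_p(b): v_7(16/833) = 0 − 2 = -2.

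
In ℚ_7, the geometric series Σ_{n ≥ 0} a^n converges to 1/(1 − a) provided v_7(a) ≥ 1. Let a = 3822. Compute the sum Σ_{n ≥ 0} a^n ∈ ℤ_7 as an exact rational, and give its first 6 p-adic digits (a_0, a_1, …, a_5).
Σ a^n = 1/(1 − a) = -1/3821;  first 6 digits = (1, 0, 1, 4, 2, 1)

v_7(a) = 2 ≥ 1, so the series converges in ℤ_7 to 1/(1 − a) = 1/(1 − 3822) = -1/3821. Expand this rational in ℤ_7: compute digits iteratively via d_i = x_i mod 7, x_{i+1} = (x_i − d_i)/7. The first 6 digits are (1, 0, 1, 4, 2, 1).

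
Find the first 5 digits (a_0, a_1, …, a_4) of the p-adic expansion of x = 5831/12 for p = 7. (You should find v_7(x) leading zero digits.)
(a_0, …, a_4) = (0, 0, 0, 2, 4)

v_7(5831/12) = 3, so a_0 = ... = a_2 = 0. Factor out: x = 7^3 · u with u = 17/12 a unit in ℤ_7. Expand u iteratively via a_{v+i} = u_i mod 7, u_{i+1} = (u_i − a_{v+i})/7:
  u_0 = 17/12;  a_3 = 2;  u_1 = (u_0 − 2)/7 = -1/12
  u_1 = -1/12;  a_4 = 4;  u_2 = (u_1 − 4)/7 = -7/12
Digits: (0, 0, 0, 2, 4).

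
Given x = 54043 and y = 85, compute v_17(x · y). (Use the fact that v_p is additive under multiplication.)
v_17(4593655) = 4

v_p(x) = 3 (factor: 54043 = 17^3 · 11); v_p(y) = 1 (factor: 85 = 17^1 · 5). Additivity: v_p(xy) = v_p(x) + v_p(y) = 3 + 1 = 4. (Direct check: xy = 4593655 = 17^4 · (55).)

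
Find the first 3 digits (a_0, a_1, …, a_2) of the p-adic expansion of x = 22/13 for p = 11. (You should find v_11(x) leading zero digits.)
(a_0, …, a_2) = (0, 1, 5)

v_11(22/13) = 1, so a_0 = ... = a_0 = 0. Factor out: x = 11^1 · u with u = 2/13 a unit in ℤ_11. Expand u iteratively via a_{v+i} = u_i mod 11, u_{i+1} = (u_i − a_{v+i})/11:
  u_0 = 2/13;  a_1 = 1;  u_1 = (u_0 − 1)/11 = -1/13
  u_1 = -1/13;  a_2 = 5;  u_2 = (u_1 − 5)/11 = -6/13
Digits: (0, 1, 5).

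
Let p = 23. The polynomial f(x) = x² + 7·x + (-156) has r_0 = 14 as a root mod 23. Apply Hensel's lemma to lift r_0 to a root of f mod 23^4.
r_3 = 134104 (mod 279841)

Hensel: r_{i+1} = r_i − f(r_i)·(f′(r_i))^{-1} mod 23^{i+2}, f′(x) = 2x + 7. Iterate:
  r_0 = 14 (mod 23)
  r_1 = 267 (mod 529)
  r_2 = 267 (mod 12167)
  r_3 = 134104 (mod 279841)
Final: r = 134104 satisfies f(r) ≡ 0 mod 23^4.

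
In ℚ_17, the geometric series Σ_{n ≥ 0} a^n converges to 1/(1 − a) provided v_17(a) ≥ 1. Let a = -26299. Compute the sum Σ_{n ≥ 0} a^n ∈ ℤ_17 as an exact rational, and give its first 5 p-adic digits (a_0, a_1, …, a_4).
Σ a^n = 1/(1 − a) = 1/26300;  first 5 digits = (1, 0, 11, 11, 1)

v_17(a) = 2 ≥ 1, so the series converges in ℤ_17 to 1/(1 − a) = 1/(1 − (-26299)) = 1/26300. Expand this rational in ℤ_17: compute digits iteratively via d_i = x_i mod 17, x_{i+1} = (x_i − d_i)/17. The first 5 digits are (1, 0, 11, 11, 1).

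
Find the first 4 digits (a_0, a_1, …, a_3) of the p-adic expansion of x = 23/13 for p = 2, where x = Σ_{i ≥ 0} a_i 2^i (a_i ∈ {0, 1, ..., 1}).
(a_0, …, a_3) = (1, 1, 0, 0)

v_2(23/13) = 0 (numerator and denominator both coprime to 2), so x ∈ ℤ_2^×. Compute digits iteratively via a_i = x_i mod 2, x_{i+1} = (x_i − a_i)/2, with x_0 = x:
  x_0 = 23/13;  a_0 = 1;  x_1 = (x_0 − 1)/2 = 5/13
  x_1 = 5/13;  a_1 = 1;  x_2 = (x_1 − 1)/2 = -4/13
  x_2 = -4/13;  a_2 = 0;  x_3 = (x_2 − 0)/2 = -2/13
  x_3 = -2/13;  a_3 = 0;  x_4 = (x_3 − 0)/2 = -1/13
Digits: (1, 1, 0, 0).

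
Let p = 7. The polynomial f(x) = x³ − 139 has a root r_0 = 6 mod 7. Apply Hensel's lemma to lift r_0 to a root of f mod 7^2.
r_1 = 13 (mod 49)

Hensel: r_{i+1} = r_i − f(r_i)/f′(r_i) mod 7^{i+2}, where f′(x) = 3x². Iterate:
  r_0 = 6 (mod 7)
  r_1 = 13 (mod 49)
Final: r = 13 with f(r) ≡ 0 mod 7^2.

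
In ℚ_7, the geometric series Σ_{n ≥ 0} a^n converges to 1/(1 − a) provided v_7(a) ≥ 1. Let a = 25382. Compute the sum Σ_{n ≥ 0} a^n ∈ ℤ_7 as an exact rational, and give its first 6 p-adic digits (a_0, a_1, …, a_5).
Σ a^n = 1/(1 − a) = -1/25381;  first 6 digits = (1, 0, 0, 4, 3, 1)

v_7(a) = 3 ≥ 1, so the series converges in ℤ_7 to 1/(1 − a) = 1/(1 − 25382) = -1/25381. Expand this rational in ℤ_7: compute digits iteratively via d_i = x_i mod 7, x_{i+1} = (x_i − d_i)/7. The first 6 digits are (1, 0, 0, 4, 3, 1).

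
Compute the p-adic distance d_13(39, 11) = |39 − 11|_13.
d_13(39, 11) = 1

Step 1 — x − y = 39 − 11 = 28. Step 2 — v_13(28) = 0 (factor: 28 = (13^0 · 28); the sign does not affect v_p). Step 3 — |x − y|_13 = 13^{0} = 1.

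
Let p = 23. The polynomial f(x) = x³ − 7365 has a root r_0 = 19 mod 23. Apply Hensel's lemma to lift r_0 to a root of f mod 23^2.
r_1 = 272 (mod 529)

Hensel: r_{i+1} = r_i − f(r_i)/f′(r_i) mod 23^{i+2}, where f′(x) = 3x². Iterate:
  r_0 = 19 (mod 23)
  r_1 = 272 (mod 529)
Final: r = 272 with f(r) ≡ 0 mod 23^2.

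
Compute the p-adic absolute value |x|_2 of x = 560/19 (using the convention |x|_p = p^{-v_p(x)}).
|560/19|_2 = 1/16

Step 1 — compute v_2(x) by factoring powers of 2 out of the numerator and denominator: v_2(560/19) = 4. Step 2 — apply |x|_p = p^{-v_p(x)} = 2^{-4} = 1/16.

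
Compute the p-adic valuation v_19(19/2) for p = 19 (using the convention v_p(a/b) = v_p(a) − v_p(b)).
v_19(19/2) = 1

Factor powers of 19 from the numerator and denominator of the reduced fraction: 19 = 19^1 · 1 and 2 = 19^0 · 2. Apply v_p(a/b) = v_p(a) − v_p(b): v_19(19/2) = 1 − 0 = 1.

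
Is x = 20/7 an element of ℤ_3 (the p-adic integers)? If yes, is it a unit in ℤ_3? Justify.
x ∈ ℤ_3^× (unit); v_3(x) = 0

ℤ_3 = {x ∈ ℚ_3 : v_3(x) ≥ 0} and ℤ_3^× = {x ∈ ℤ_3 : v_3(x) = 0}. Here v_3(20/7) = v_3(num) − v_3(den) = 0; compare against these criteria.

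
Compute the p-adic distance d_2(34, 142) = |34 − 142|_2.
d_2(34, 142) = 1/4

Step 1 — x − y = 34 − 142 = -108. Step 2 — v_2(-108) = 2 (factor: -108 = −(2^2 · 27); the sign does not affect v_p). Step 3 — |x − y|_2 = 2^{-2} = 1/4.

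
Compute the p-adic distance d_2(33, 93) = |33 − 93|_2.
d_2(33, 93) = 1/4

Step 1 — x − y = 33 − 93 = -60. Step 2 — v_2(-60) = 2 (factor: -60 = −(2^2 · 15); the sign does not affect v_p). Step 3 — |x − y|_2 = 2^{-2} = 1/4.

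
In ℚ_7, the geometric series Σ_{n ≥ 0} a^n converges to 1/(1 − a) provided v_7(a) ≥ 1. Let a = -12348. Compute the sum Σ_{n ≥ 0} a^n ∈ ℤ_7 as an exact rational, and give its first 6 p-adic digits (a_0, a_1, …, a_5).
Σ a^n = 1/(1 − a) = 1/12349;  first 6 digits = (1, 0, 0, 6, 1, 6)

v_7(a) = 3 ≥ 1, so the series converges in ℤ_7 to 1/(1 − a) = 1/(1 − (-12348)) = 1/12349. Expand this rational in ℤ_7: compute digits iteratively via d_i = x_i mod 7, x_{i+1} = (x_i − d_i)/7. The first 6 digits are (1, 0, 0, 6, 1, 6).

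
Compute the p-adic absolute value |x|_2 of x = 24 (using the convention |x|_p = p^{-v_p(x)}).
|24|_2 = 1/8

Step 1 — compute v_2(x) by factoring powers of 2 out of the numerator and denominator: v_2(24) = 3. Step 2 — apply |x|_p = p^{-v_p(x)} = 2^{-3} = 1/8.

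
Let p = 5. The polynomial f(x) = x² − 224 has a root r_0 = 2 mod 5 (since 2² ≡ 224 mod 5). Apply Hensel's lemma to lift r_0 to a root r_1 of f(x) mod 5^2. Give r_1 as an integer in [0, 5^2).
r_1 = 7 (mod 25)

Hensel's recurrence: r_{i+1} = r_i − f(r_i)·(f′(r_i))^{-1} mod 5^{i+2}, with f′(x) = 2x. Iterate:
  r_0 = 2 (mod 5)
  r_1 = 7 (mod 25)
Final: r_1 = 7, and one checks f(r_1) ≡ 0 mod 5^2.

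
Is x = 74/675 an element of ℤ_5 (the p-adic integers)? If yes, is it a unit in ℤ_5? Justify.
x ∉ ℤ_5 (v_5(x) = -2 < 0)

ℤ_5 = {x ∈ ℚ_5 : v_5(x) ≥ 0} and ℤ_5^× = {x ∈ ℤ_5 : v_5(x) = 0}. Here v_5(74/675) = v_5(num) − v_5(den) = -2; compare against these criteria.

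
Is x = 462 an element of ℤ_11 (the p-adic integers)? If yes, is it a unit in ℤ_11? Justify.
x ∈ ℤ_11 but not a unit; v_11(x) = 1 > 0

ℤ_11 = {x ∈ ℚ_11 : v_11(x) ≥ 0} and ℤ_11^× = {x ∈ ℤ_11 : v_11(x) = 0}. Here v_11(462) = v_11(num) − v_11(den) = 1; compare against these criteria.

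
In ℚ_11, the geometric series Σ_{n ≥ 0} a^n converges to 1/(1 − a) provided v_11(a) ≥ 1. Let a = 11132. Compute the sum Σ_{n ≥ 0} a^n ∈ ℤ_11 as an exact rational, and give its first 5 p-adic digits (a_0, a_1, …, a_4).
Σ a^n = 1/(1 − a) = -1/11131;  first 5 digits = (1, 0, 4, 8, 5)

v_11(a) = 2 ≥ 1, so the series converges in ℤ_11 to 1/(1 − a) = 1/(1 − 11132) = -1/11131. Expand this rational in ℤ_11: compute digits iteratively via d_i = x_i mod 11, x_{i+1} = (x_i − d_i)/11. The first 5 digits are (1, 0, 4, 8, 5).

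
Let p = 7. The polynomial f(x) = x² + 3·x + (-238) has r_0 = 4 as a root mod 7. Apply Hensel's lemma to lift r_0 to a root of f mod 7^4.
r_3 = 2384 (mod 2401)

Hensel: r_{i+1} = r_i − f(r_i)·(f′(r_i))^{-1} mod 7^{i+2}, f′(x) = 2x + 3. Iterate:
  r_0 = 4 (mod 7)
  r_1 = 32 (mod 49)
  r_2 = 326 (mod 343)
  r_3 = 2384 (mod 2401)
Final: r = 2384 satisfies f(r) ≡ 0 mod 7^4.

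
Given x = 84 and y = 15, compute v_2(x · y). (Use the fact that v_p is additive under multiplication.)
v_2(1260) = 2

v_p(x) = 2 (factor: 84 = 2^2 · 21); v_p(y) = 0 (factor: 15 = 2^0 · 15). Additivity: v_p(xy) = v_p(x) + v_p(y) = 2 + 0 = 2. (Direct check: xy = 1260 = 2^2 · (315).)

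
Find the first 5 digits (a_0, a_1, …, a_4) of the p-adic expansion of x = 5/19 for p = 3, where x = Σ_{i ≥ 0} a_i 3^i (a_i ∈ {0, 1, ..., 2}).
(a_0, …, a_4) = (2, 1, 2, 2, 0)

v_3(5/19) = 0 (numerator and denominator both coprime to 3), so x ∈ ℤ_3^×. Compute digits iteratively via a_i = x_i mod 3, x_{i+1} = (x_i − a_i)/3, with x_0 = x:
  x_0 = 5/19;  a_0 = 2;  x_1 = (x_0 − 2)/3 = -11/19
  x_1 = -11/19;  a_1 = 1;  x_2 = (x_1 − 1)/3 = -10/19
  x_2 = -10/19;  a_2 = 2;  x_3 = (x_2 − 2)/3 = -16/19
  x_3 = -16/19;  a_3 = 2;  x_4 = (x_3 − 2)/3 = -18/19
  x_4 = -18/19;  a_4 = 0;  x_5 = (x_4 − 0)/3 = -6/19
Digits: (2, 1, 2, 2, 0).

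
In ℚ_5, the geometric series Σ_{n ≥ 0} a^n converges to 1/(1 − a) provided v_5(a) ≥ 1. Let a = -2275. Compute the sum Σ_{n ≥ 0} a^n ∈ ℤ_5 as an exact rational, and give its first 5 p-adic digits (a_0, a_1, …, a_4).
Σ a^n = 1/(1 − a) = 1/2276;  first 5 digits = (1, 0, 4, 1, 2)

v_5(a) = 2 ≥ 1, so the series converges in ℤ_5 to 1/(1 − a) = 1/(1 − (-2275)) = 1/2276. Expand this rational in ℤ_5: compute digits iteratively via d_i = x_i mod 5, x_{i+1} = (x_i − d_i)/5. The first 5 digits are (1, 0, 4, 1, 2).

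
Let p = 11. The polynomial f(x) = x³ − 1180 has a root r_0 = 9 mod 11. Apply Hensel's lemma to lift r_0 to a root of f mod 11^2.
r_1 = 97 (mod 121)

Hensel: r_{i+1} = r_i − f(r_i)/f′(r_i) mod 11^{i+2}, where f′(x) = 3x². Iterate:
  r_0 = 9 (mod 11)
  r_1 = 97 (mod 121)
Final: r = 97 with f(r) ≡ 0 mod 11^2.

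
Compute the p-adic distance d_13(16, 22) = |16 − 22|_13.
d_13(16, 22) = 1

Step 1 — x − y = 16 − 22 = -6. Step 2 — v_13(-6) = 0 (factor: -6 = −(13^0 · 6); the sign does not affect v_p). Step 3 — |x − y|_13 = 13^{0} = 1.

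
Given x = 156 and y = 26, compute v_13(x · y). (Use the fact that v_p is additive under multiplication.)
v_13(4056) = 2

v_p(x) = 1 (factor: 156 = 13^1 · 12); v_p(y) = 1 (factor: 26 = 13^1 · 2). Additivity: v_p(xy) = v_p(x) + v_p(y) = 1 + 1 = 2. (Direct check: xy = 4056 = 13^2 · (24).)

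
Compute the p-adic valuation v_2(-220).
v_2(-220) = 2

v_2(n) is the largest exponent k such that 2^k divides n. Factor out: -220 = -2^2 · 55. (Sign doesn't affect v_p.) So v_2(-220) = 2.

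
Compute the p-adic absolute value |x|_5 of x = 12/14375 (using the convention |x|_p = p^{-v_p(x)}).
|12/14375|_5 = 625

Step 1 — compute v_5(x) by factoring powers of 5 out of the numerator and denominator: v_5(12/14375) = -4. Step 2 — apply |x|_p = p^{-v_p(x)} = 5^{4} = 625.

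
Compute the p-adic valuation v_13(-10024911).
v_13(-10024911) = 5

v_13(n) is the largest exponent k such that 13^k divides n. Factor out: -10024911 = -13^5 · 27. (Sign doesn't affect v_p.) So v_13(-10024911) = 5.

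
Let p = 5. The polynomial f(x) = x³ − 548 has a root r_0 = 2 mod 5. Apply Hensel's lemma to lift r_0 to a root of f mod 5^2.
r_1 = 22 (mod 25)

Hensel: r_{i+1} = r_i − f(r_i)/f′(r_i) mod 5^{i+2}, where f′(x) = 3x². Iterate:
  r_0 = 2 (mod 5)
  r_1 = 22 (mod 25)
Final: r = 22 with f(r) ≡ 0 mod 5^2.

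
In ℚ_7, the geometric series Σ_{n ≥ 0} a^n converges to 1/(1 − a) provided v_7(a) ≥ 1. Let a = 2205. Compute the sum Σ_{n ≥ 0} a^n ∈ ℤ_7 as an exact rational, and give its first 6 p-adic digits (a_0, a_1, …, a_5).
Σ a^n = 1/(1 − a) = -1/2204;  first 6 digits = (1, 0, 3, 6, 2, 2)

v_7(a) = 2 ≥ 1, so the series converges in ℤ_7 to 1/(1 − a) = 1/(1 − 2205) = -1/2204. Expand this rational in ℤ_7: compute digits iteratively via d_i = x_i mod 7, x_{i+1} = (x_i − d_i)/7. The first 6 digits are (1, 0, 3, 6, 2, 2).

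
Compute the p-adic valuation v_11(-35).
v_11(-35) = 0

v_11(n) is the largest exponent k such that 11^k divides n. Factor out: -35 = -11^0 · 35. (Sign doesn't affect v_p.) So v_11(-35) = 0.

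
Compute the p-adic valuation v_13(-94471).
v_13(-94471) = 3

v_13(n) is the largest exponent k such that 13^k divides n. Factor out: -94471 = -13^3 · 43. (Sign doesn't affect v_p.) So v_13(-94471) = 3.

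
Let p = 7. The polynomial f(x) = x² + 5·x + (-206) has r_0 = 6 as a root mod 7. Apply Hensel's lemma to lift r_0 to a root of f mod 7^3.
r_2 = 265 (mod 343)

Hensel: r_{i+1} = r_i − f(r_i)·(f′(r_i))^{-1} mod 7^{i+2}, f′(x) = 2x + 5. Iterate:
  r_0 = 6 (mod 7)
  r_1 = 20 (mod 49)
  r_2 = 265 (mod 343)
Final: r = 265 satisfies f(r) ≡ 0 mod 7^3.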